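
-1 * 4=-4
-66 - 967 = -1033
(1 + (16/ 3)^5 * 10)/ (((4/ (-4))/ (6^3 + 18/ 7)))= -9431854.55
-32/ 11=-2.91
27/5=5.40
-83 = -83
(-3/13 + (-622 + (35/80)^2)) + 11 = -2033539/3328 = -611.04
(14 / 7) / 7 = 2 / 7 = 0.29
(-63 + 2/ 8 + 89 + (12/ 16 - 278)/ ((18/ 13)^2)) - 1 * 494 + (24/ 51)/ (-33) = -148411331/ 242352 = -612.38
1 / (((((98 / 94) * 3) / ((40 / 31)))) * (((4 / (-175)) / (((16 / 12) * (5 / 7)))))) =-235000 / 13671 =-17.19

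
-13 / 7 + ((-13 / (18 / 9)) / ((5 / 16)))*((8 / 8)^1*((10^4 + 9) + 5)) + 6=-7290047 / 35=-208287.06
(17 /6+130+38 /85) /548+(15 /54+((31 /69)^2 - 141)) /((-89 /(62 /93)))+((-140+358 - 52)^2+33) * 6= 19603315604283197 /118423780920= 165535.30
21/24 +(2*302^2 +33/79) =115282673/632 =182409.29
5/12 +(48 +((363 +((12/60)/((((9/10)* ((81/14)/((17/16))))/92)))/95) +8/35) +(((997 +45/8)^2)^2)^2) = 8305720346718867748259989603521036817/8133342658560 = 1021193953752513734821989.00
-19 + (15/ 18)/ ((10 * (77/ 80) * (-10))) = -4391/ 231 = -19.01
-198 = -198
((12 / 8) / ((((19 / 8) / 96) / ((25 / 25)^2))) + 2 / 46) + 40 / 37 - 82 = -327323 / 16169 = -20.24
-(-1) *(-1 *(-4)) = 4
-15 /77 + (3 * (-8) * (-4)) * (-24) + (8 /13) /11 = -2304.14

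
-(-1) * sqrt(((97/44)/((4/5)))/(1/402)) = sqrt(2144670)/44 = 33.28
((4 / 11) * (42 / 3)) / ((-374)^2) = 14 / 384659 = 0.00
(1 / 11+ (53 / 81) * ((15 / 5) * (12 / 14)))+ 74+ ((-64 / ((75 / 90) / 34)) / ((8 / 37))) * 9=-376352453 / 3465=-108615.43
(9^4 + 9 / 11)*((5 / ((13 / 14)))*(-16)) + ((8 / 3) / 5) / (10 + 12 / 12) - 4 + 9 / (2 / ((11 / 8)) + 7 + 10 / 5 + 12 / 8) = -28992901498 / 51285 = -565329.07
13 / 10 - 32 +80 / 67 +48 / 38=-359531 / 12730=-28.24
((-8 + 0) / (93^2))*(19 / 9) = -152 / 77841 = -0.00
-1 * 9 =-9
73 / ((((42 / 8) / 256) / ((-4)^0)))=74752 / 21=3559.62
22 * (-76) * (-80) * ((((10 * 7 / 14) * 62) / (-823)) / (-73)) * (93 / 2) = 1928150400 / 60079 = 32093.58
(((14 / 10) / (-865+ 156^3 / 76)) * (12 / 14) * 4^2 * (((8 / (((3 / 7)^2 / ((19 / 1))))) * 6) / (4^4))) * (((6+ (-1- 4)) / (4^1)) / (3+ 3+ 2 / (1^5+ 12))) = 229957 / 746135200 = 0.00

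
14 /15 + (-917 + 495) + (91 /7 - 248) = -9841 /15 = -656.07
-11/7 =-1.57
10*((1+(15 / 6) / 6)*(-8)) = -340 / 3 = -113.33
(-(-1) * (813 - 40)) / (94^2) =773 / 8836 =0.09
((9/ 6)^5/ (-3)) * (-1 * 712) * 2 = 7209/ 2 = 3604.50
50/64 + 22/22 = 57/32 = 1.78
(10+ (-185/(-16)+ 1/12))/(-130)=-1039/6240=-0.17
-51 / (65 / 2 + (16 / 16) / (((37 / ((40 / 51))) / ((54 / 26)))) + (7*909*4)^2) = -834054 / 10594192119841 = -0.00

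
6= 6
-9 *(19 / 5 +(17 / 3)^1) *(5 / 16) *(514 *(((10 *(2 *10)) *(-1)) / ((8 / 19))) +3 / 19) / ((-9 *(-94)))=329358137 / 42864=7683.79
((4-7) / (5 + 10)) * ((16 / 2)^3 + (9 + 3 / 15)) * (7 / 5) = -18242 / 125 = -145.94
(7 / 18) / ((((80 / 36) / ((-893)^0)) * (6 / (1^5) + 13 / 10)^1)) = 7 / 292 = 0.02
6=6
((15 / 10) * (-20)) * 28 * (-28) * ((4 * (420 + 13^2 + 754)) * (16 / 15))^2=11583986204672 / 15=772265746978.13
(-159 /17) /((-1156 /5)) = 795 /19652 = 0.04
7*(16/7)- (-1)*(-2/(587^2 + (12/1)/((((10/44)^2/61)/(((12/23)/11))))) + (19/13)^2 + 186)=6848522941479/33548810399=204.14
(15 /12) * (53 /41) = 265 /164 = 1.62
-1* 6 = -6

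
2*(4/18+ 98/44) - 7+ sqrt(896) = -208/99+ 8*sqrt(14) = 27.83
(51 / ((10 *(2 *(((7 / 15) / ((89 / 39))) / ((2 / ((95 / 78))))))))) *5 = 13617 / 133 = 102.38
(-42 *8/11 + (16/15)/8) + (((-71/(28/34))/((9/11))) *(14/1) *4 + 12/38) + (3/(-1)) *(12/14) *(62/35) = -5935.54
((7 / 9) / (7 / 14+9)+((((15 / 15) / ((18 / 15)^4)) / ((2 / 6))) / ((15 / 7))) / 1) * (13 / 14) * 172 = 1488617 / 12312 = 120.91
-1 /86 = -0.01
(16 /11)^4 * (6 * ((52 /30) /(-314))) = -1703936 /11493185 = -0.15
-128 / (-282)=64 / 141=0.45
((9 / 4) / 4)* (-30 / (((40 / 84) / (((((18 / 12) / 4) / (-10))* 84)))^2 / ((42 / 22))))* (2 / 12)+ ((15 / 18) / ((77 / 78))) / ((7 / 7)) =-2307365267 / 9856000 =-234.11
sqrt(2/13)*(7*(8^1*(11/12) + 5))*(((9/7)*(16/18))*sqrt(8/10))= 592*sqrt(130)/195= 34.61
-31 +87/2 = 25/2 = 12.50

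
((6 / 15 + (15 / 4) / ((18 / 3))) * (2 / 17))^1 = 41 / 340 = 0.12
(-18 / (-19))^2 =324 / 361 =0.90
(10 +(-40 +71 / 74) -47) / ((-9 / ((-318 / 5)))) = -298231 / 555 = -537.35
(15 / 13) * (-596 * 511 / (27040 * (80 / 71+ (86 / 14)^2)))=-794662743 / 2376257624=-0.33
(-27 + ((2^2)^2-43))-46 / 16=-455 / 8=-56.88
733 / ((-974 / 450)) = -164925 / 487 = -338.66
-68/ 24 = -17/ 6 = -2.83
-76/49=-1.55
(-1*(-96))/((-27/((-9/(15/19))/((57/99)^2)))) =11616/95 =122.27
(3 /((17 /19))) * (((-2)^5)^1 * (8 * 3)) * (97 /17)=-4246272 /289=-14692.98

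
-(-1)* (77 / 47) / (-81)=-77 / 3807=-0.02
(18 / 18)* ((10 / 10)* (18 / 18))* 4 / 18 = 2 / 9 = 0.22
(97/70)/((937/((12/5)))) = 582/163975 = 0.00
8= 8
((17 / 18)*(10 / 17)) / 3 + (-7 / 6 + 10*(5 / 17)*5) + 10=21779 / 918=23.72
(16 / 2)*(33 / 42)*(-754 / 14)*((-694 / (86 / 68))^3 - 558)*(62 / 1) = 13511462034813780752 / 3895843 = 3468174162771.39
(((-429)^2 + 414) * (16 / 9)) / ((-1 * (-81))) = 327920 / 81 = 4048.40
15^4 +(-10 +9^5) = 109664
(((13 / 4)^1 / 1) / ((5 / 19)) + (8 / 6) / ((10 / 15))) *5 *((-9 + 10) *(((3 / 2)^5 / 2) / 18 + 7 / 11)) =342391 / 5632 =60.79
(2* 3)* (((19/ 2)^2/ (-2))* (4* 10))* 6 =-64980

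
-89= -89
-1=-1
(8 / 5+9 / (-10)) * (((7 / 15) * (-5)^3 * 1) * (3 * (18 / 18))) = -245 / 2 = -122.50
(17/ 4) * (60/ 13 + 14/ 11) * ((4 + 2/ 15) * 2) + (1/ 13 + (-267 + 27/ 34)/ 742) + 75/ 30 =1616364961/ 7730580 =209.09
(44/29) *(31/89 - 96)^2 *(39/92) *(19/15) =196904166173/26416535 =7453.82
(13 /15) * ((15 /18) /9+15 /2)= 6.58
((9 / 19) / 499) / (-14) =-9 / 132734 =-0.00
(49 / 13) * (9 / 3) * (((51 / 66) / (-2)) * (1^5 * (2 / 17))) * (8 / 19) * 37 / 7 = -3108 / 2717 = -1.14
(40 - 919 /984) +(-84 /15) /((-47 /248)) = 15866531 /231240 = 68.61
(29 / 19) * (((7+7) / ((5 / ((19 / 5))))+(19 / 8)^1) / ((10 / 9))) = 35757 / 2000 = 17.88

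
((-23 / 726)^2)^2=279841 / 277809109776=0.00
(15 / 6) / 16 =5 / 32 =0.16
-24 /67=-0.36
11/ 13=0.85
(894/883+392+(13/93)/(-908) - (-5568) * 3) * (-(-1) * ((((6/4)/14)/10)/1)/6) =1274822514449/41755869120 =30.53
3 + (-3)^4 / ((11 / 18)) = 1491 / 11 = 135.55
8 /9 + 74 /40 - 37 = -6167 /180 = -34.26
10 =10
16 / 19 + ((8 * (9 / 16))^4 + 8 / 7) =876837 / 2128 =412.05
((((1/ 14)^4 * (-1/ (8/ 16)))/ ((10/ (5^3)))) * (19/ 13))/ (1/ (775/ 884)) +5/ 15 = 440372297/ 1324430016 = 0.33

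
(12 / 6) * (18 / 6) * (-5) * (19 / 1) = -570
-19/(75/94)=-23.81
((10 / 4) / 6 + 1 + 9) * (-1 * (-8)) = 250 / 3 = 83.33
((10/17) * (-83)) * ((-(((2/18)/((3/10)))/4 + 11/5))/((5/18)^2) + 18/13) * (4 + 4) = 61130496/5525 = 11064.34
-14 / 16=-7 / 8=-0.88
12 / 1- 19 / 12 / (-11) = 1603 / 132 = 12.14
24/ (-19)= -24/ 19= -1.26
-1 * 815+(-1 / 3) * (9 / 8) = -6523 / 8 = -815.38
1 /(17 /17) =1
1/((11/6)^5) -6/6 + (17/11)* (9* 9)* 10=201453295/161051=1250.87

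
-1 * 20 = -20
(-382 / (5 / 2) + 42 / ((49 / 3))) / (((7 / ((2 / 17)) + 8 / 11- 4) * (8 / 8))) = -115676 / 43295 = -2.67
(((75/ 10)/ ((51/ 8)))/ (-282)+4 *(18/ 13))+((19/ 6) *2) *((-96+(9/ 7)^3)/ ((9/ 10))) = -21004442324/ 32064669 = -655.06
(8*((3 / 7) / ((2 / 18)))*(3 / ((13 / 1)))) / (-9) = -72 / 91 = -0.79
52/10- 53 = -239/5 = -47.80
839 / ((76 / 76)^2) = 839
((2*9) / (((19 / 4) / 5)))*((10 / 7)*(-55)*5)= -990000 / 133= -7443.61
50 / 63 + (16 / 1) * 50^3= 126000050 / 63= 2000000.79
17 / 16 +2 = 49 / 16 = 3.06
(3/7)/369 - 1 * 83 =-71462/861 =-83.00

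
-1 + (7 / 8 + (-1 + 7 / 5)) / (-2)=-131 / 80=-1.64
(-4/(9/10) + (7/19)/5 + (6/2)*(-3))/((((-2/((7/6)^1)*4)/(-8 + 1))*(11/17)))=-1190357/56430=-21.09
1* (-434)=-434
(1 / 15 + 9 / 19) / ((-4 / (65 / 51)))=-1001 / 5814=-0.17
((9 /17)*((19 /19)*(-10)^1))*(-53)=4770 /17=280.59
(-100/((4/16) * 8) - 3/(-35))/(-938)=1747/32830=0.05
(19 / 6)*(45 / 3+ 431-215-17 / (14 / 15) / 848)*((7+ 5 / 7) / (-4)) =-468912267 / 332416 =-1410.62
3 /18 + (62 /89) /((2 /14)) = 2693 /534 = 5.04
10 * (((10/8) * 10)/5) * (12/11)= 300/11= 27.27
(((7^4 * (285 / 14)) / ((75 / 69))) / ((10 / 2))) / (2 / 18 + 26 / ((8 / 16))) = 578151 / 3350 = 172.58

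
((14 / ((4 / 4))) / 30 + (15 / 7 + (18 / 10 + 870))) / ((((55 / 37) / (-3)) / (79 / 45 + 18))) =-431429287 / 12375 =-34862.97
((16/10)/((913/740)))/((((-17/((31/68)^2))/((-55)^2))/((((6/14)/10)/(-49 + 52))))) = -1955635/2854453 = -0.69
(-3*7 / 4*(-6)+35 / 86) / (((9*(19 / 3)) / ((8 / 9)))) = 10976 / 22059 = 0.50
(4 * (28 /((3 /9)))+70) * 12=4872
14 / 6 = 7 / 3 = 2.33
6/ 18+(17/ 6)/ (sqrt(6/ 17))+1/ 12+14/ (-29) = -23/ 348+17* sqrt(102)/ 36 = 4.70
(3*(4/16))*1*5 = 15/4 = 3.75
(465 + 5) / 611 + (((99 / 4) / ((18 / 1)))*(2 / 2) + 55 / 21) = 10403 / 2184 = 4.76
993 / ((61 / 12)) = 11916 / 61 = 195.34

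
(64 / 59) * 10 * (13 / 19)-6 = 1594 / 1121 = 1.42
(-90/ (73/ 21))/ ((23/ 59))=-66.41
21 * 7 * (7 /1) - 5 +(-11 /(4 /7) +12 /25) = 100523 /100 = 1005.23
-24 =-24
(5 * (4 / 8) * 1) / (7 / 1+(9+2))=5 / 36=0.14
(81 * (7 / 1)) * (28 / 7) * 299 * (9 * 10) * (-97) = -5920092360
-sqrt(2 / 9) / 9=-sqrt(2) / 27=-0.05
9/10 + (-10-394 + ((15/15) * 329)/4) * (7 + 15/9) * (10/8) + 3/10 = -139377/40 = -3484.42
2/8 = 0.25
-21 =-21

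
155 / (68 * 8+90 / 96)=2480 / 8719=0.28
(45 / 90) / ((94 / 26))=0.14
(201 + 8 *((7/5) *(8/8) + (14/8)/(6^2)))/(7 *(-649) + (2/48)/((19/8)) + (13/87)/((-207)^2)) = -150575428089/3217767077030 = -0.05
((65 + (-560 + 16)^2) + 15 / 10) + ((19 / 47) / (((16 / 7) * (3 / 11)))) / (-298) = 198998927257 / 672288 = 296002.50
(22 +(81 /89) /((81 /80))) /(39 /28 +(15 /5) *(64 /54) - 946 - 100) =-513576 /23348705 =-0.02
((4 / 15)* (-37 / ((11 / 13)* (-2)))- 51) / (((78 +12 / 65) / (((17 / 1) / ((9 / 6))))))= -1647113 / 251559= -6.55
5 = 5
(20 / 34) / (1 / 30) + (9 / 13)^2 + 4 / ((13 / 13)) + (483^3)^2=36476940980973566306 / 2873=12696463968316591.13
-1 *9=-9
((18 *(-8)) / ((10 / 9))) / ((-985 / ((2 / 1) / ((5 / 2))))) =2592 / 24625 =0.11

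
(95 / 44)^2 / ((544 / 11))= 9025 / 95744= 0.09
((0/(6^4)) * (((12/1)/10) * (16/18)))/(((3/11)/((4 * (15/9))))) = 0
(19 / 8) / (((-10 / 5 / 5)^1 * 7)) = -0.85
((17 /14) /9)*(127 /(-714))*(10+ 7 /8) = -3683 /14112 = -0.26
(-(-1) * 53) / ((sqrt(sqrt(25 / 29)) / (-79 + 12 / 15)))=-20723 * 29^(1 / 4) * sqrt(5) / 25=-4301.27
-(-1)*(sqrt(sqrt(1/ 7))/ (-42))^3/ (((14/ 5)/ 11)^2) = -3025*7^(1/ 4)/ 101648736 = -0.00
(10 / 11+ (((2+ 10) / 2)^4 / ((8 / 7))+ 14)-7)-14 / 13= 163139 / 143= 1140.83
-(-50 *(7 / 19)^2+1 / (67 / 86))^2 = -17716674816 / 585010969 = -30.28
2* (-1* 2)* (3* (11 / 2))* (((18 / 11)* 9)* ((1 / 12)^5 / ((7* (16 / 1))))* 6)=-3 / 14336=-0.00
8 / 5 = 1.60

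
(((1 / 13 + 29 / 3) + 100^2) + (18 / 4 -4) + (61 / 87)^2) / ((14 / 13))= 281436089 / 30276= 9295.68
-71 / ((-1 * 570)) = 71 / 570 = 0.12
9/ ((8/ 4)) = 9/ 2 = 4.50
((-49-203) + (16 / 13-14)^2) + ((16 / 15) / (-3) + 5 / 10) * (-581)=-2629337 / 15210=-172.87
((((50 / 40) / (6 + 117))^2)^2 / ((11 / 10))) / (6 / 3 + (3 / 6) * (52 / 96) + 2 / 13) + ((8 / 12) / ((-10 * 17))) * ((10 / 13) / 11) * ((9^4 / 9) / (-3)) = 8800234101293 / 132057826026984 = 0.07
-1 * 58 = -58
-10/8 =-5/4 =-1.25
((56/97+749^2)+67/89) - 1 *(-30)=4843392106/8633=561032.33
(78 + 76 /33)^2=7022500 /1089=6448.58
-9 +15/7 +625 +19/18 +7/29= 2263433/3654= 619.44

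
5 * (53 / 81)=265 / 81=3.27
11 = 11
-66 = -66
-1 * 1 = -1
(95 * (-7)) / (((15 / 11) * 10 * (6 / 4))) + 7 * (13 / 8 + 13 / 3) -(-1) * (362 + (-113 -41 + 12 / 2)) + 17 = 86471 / 360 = 240.20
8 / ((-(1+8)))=-8 / 9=-0.89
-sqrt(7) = -2.65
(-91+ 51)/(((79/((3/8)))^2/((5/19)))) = -225/948632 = -0.00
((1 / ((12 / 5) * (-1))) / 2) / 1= -0.21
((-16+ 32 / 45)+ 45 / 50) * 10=-1295 / 9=-143.89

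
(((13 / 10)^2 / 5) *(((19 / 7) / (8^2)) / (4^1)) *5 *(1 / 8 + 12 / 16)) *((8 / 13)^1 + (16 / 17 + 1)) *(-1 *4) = -27911 / 174080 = -0.16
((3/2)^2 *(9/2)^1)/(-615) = -27/1640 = -0.02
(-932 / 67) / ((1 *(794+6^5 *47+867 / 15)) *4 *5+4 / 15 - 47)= -13980 / 7363061413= -0.00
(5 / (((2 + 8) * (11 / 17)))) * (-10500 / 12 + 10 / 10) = -7429 / 11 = -675.36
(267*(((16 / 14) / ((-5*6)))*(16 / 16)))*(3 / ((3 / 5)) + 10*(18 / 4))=-3560 / 7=-508.57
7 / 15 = 0.47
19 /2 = 9.50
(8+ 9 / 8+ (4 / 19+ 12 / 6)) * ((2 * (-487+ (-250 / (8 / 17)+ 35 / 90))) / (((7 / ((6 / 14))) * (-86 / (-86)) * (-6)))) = 63135889 / 268128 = 235.47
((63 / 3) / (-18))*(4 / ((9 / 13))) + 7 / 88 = -15827 / 2376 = -6.66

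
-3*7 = -21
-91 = -91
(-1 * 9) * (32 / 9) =-32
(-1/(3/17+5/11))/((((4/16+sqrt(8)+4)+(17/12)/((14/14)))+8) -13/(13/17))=1683*sqrt(2)/1652+2805/1652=3.14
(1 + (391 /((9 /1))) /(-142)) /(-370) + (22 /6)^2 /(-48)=-1599979 /5674320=-0.28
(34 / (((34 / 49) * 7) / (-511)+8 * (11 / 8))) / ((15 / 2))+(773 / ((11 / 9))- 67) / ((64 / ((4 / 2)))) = 938380493 / 51893160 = 18.08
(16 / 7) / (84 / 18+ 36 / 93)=744 / 1645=0.45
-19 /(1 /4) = -76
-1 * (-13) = 13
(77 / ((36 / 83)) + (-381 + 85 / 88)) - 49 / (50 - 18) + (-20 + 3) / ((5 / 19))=-268.64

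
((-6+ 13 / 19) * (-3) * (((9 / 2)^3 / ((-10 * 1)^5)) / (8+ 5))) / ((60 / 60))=-220887 / 197600000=-0.00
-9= -9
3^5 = 243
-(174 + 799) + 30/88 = -42797/44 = -972.66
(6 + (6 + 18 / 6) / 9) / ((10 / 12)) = 42 / 5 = 8.40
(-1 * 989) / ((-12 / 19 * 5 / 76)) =357029 / 15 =23801.93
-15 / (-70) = 3 / 14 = 0.21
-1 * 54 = -54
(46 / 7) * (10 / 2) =230 / 7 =32.86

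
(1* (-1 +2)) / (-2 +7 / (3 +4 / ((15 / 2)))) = -53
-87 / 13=-6.69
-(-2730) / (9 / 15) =4550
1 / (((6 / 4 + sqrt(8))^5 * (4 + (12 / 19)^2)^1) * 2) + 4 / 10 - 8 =-97273704958 / 12776140855 + 24888784 * sqrt(2) / 2555228171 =-7.60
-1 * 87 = -87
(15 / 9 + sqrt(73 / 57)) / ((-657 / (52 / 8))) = -65 / 3942 - 13 * sqrt(4161) / 74898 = -0.03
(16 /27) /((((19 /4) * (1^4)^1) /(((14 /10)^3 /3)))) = 21952 /192375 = 0.11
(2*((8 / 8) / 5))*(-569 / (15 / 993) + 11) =-376568 / 25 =-15062.72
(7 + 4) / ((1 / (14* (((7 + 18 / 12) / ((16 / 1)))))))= 81.81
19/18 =1.06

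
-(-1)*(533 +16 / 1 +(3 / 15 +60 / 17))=46982 / 85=552.73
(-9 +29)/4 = 5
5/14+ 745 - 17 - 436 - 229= 887/14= 63.36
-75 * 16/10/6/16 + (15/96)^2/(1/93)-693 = -708587/1024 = -691.98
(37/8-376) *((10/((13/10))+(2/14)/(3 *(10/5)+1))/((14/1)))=-204.59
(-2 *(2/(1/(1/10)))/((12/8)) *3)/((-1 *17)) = 4/85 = 0.05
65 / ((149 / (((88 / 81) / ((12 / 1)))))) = 1430 / 36207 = 0.04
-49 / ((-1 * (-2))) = -49 / 2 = -24.50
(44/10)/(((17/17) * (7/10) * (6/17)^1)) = 374/21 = 17.81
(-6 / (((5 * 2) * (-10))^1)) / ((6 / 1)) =1 / 100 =0.01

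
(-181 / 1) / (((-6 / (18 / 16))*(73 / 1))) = 0.46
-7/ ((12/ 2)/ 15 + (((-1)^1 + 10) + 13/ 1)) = -5/ 16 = -0.31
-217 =-217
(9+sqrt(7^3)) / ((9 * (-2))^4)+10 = 7 * sqrt(7) / 104976+116641 / 11664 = 10.00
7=7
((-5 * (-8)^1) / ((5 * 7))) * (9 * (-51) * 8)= -29376 / 7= -4196.57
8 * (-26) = -208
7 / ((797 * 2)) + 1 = 1601 / 1594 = 1.00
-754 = -754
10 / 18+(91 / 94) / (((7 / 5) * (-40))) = 3643 / 6768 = 0.54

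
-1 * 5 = -5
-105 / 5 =-21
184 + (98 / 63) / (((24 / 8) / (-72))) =440 / 3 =146.67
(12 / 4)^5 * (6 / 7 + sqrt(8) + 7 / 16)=35235 / 112 + 486 * sqrt(2)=1001.91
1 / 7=0.14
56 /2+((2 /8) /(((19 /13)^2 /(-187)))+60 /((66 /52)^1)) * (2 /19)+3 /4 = 9483129 /301796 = 31.42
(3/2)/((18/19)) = 19/12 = 1.58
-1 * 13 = -13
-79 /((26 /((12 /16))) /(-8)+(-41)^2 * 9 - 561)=-237 /43691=-0.01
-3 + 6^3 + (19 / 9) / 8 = 15355 / 72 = 213.26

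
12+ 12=24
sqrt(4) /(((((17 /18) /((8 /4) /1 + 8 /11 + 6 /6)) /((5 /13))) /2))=14760 /2431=6.07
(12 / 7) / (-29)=-12 / 203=-0.06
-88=-88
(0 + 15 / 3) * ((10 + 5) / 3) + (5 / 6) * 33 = 105 / 2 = 52.50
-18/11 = -1.64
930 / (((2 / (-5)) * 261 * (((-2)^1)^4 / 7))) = -5425 / 1392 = -3.90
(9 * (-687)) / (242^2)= -6183 / 58564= -0.11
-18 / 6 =-3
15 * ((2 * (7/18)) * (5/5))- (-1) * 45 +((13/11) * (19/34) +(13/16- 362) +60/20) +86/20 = -13309631/44880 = -296.56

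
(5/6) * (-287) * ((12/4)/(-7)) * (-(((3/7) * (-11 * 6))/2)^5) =1949529602295/33614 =57997548.71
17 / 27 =0.63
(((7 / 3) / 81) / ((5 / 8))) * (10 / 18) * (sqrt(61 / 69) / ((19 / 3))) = 56 * sqrt(4209) / 955719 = 0.00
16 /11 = 1.45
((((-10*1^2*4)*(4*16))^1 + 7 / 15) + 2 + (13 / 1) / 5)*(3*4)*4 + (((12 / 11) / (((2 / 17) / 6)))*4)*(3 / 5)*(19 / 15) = -122467.67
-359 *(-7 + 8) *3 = -1077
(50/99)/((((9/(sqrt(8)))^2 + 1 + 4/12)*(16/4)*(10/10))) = 4/363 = 0.01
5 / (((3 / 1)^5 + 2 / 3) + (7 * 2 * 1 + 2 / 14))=105 / 5414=0.02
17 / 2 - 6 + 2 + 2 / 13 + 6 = 277 / 26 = 10.65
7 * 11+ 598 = 675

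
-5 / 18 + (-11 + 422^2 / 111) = 1060993 / 666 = 1593.08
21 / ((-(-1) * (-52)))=-21 / 52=-0.40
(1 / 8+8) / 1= 65 / 8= 8.12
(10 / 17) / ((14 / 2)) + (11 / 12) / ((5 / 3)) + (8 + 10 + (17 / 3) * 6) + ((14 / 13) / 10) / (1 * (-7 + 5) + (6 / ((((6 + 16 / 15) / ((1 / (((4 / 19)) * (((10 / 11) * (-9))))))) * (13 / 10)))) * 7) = 1606119079 / 30528260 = 52.61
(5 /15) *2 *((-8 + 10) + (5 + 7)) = 28 /3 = 9.33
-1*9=-9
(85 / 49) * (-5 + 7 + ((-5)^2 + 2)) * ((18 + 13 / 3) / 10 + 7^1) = 136561 / 294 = 464.49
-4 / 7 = -0.57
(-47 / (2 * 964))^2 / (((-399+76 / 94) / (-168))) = 2180283 / 8695887320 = 0.00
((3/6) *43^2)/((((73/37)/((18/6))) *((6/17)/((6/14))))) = 1706.98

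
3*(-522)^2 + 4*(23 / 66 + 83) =26986918 / 33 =817785.39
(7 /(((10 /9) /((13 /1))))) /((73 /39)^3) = 48582261 /3890170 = 12.49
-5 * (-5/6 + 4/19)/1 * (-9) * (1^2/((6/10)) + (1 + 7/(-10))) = -4189/76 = -55.12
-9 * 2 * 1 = -18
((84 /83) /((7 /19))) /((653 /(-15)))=-3420 /54199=-0.06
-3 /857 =-0.00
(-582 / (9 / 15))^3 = -912673000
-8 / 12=-2 / 3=-0.67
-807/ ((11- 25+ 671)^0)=-807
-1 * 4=-4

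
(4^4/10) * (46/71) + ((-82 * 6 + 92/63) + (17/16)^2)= -2707130371/5725440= -472.82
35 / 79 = 0.44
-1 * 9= -9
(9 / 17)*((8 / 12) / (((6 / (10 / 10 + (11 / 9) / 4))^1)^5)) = 229345007 / 1332190789632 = 0.00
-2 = -2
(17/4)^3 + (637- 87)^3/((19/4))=42592093347/1216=35026392.56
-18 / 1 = -18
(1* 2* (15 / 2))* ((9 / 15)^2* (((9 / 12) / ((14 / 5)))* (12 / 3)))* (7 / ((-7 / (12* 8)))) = -3888 / 7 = -555.43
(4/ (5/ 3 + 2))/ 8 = 3/ 22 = 0.14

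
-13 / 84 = -0.15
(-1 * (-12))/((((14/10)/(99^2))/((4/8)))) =294030/7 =42004.29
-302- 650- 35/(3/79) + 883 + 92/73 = -216680/219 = -989.41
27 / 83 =0.33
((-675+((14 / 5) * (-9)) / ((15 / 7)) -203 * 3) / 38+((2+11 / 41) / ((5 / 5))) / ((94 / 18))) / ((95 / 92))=-2834892048 / 86955875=-32.60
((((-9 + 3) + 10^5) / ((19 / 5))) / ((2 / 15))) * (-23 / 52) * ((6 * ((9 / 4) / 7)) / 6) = -776203425 / 27664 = -28058.25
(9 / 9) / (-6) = -1 / 6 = -0.17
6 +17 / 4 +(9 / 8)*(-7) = 19 / 8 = 2.38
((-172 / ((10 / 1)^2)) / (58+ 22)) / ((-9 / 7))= 301 / 18000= 0.02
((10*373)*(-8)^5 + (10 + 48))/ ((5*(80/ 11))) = -672235201/ 200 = -3361176.00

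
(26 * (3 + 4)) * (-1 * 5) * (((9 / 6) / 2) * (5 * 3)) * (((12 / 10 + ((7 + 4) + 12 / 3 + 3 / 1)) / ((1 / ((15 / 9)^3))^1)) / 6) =-455000 / 3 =-151666.67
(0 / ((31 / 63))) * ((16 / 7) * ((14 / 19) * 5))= 0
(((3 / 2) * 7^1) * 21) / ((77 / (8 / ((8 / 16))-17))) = -63 / 22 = -2.86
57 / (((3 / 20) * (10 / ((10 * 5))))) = 1900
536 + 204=740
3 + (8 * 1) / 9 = 35 / 9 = 3.89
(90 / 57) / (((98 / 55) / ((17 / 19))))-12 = -198243 / 17689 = -11.21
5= 5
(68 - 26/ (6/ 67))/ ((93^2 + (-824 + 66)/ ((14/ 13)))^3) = -0.00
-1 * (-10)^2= -100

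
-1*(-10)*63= 630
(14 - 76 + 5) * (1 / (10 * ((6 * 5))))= -19 / 100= -0.19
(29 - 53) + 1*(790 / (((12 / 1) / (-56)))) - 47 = -11273 / 3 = -3757.67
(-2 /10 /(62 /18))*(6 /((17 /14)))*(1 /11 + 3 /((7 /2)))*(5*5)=-39420 /5797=-6.80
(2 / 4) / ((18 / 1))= 1 / 36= 0.03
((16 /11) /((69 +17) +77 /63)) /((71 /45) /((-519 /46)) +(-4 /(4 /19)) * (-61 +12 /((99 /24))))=672624 /44512189253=0.00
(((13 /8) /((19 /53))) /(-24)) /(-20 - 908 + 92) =0.00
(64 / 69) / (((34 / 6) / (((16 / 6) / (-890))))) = -256 / 521985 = -0.00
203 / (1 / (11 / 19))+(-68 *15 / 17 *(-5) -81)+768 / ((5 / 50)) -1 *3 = 152257 / 19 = 8013.53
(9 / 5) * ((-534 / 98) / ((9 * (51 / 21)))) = -267 / 595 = -0.45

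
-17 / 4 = -4.25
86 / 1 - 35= 51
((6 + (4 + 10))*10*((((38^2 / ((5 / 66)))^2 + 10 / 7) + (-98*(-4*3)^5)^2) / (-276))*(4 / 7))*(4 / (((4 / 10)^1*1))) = -8325166210499516960 / 3381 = -2462338423691072.75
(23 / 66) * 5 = 115 / 66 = 1.74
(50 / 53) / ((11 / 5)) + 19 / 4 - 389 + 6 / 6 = -892739 / 2332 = -382.82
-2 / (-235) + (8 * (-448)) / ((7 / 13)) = -1564158 / 235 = -6655.99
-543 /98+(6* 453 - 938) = 173897 /98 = 1774.46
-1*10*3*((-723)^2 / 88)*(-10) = 39204675 / 22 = 1782030.68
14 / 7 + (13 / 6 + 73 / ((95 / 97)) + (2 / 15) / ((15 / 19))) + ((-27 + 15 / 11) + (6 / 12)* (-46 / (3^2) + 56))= 822211 / 10450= 78.68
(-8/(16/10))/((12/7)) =-35/12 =-2.92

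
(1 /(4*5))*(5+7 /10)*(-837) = -47709 /200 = -238.54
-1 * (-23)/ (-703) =-0.03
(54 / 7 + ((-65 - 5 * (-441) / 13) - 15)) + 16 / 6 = 27299 / 273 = 100.00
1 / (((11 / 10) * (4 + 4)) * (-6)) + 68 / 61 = 17647 / 16104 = 1.10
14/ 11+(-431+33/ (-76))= -430.16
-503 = -503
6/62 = 3/31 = 0.10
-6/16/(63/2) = -1/84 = -0.01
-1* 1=-1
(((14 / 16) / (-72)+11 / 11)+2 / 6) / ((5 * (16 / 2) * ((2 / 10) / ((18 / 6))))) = 761 / 1536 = 0.50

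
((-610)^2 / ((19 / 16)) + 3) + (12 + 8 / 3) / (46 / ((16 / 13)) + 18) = 7912416841 / 25251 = 313350.63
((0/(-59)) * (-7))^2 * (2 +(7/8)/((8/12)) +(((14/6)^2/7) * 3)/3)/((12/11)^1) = 0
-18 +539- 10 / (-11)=5741 / 11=521.91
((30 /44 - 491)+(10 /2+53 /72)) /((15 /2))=-383789 /5940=-64.61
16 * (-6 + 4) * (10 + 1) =-352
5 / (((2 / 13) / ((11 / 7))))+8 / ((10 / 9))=4079 / 70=58.27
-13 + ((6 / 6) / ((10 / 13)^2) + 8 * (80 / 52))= 1297 / 1300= 1.00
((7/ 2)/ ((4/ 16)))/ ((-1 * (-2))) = 7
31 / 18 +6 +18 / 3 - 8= 103 / 18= 5.72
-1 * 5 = -5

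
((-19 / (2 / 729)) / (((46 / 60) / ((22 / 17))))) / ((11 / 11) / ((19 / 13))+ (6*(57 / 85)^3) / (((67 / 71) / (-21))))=210199330563750 / 711691118461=295.35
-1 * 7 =-7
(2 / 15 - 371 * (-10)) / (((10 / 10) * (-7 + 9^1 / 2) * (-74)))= 55652 / 2775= 20.05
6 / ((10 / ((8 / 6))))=4 / 5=0.80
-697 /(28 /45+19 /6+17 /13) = -815490 /5963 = -136.76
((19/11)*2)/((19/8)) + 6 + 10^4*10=1100082/11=100007.45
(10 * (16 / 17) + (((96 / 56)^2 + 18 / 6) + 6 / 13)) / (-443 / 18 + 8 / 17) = -37134 / 56693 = -0.66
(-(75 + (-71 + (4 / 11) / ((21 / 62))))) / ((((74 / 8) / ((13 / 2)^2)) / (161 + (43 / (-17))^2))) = -290367688 / 74851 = -3879.28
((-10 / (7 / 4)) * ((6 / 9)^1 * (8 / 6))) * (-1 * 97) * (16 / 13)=496640 / 819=606.40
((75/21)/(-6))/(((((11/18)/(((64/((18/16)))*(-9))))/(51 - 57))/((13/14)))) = -1497600/539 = -2778.48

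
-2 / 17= -0.12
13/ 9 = 1.44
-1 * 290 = -290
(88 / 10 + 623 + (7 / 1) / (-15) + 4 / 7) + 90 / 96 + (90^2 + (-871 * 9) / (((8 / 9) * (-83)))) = 246504647 / 27888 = 8839.09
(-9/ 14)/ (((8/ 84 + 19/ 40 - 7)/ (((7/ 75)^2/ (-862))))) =-294/ 290978875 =-0.00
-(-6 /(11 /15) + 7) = 1.18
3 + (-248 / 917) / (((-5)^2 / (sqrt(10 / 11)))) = 3- 248 * sqrt(110) / 252175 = 2.99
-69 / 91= -0.76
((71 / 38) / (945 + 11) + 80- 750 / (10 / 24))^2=3904261378159921 / 1319723584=2958393.28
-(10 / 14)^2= -25 / 49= -0.51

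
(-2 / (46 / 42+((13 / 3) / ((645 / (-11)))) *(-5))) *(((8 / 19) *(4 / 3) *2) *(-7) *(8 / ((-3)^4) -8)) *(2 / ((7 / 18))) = -770560 / 1767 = -436.08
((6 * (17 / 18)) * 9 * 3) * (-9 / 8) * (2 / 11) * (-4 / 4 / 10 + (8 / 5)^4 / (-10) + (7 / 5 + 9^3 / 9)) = -63877653 / 25000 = -2555.11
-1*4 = -4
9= 9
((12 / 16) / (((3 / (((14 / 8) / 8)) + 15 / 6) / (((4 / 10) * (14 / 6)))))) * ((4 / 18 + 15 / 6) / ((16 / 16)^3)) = 2401 / 20430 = 0.12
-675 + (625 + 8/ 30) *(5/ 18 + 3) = 371111/ 270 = 1374.49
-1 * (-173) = 173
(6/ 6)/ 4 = 1/ 4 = 0.25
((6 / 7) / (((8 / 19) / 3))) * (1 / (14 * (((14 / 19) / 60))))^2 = 13889475 / 67228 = 206.60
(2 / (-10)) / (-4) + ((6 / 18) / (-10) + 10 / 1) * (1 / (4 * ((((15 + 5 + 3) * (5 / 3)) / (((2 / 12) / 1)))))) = 73 / 1200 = 0.06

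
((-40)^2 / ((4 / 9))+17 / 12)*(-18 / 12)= -43217 / 8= -5402.12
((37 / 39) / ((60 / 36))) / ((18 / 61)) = 2257 / 1170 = 1.93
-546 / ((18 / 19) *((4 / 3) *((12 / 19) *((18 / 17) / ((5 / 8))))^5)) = -308.23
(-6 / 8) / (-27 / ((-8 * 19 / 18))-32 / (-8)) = -57 / 547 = -0.10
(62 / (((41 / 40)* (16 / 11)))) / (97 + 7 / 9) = 279 / 656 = 0.43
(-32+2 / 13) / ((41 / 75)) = -31050 / 533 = -58.26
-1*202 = -202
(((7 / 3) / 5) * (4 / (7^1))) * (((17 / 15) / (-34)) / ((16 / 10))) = -1 / 180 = -0.01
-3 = -3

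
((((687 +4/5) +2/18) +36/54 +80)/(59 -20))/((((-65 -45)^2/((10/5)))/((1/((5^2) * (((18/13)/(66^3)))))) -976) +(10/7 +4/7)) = -0.02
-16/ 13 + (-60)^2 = 46784/ 13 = 3598.77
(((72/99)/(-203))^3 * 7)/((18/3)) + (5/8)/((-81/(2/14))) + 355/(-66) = -5545191504401/1030725771768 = -5.38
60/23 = 2.61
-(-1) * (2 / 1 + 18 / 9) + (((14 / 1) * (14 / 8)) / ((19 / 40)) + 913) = 18403 / 19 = 968.58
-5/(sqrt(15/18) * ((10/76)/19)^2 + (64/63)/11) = -120520798079109120/2226069074650577 + 10431088321500 * sqrt(30)/2226069074650577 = -54.11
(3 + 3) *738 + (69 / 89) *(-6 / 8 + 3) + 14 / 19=29967775 / 6764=4430.48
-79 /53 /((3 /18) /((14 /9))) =-2212 /159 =-13.91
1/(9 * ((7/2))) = 2/63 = 0.03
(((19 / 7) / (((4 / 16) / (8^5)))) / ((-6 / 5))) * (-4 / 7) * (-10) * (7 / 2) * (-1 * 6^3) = 8965324800 / 7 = 1280760685.71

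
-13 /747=-0.02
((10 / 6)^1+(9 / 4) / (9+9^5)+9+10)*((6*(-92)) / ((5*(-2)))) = 1140.80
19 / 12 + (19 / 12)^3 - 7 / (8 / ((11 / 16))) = 17111 / 3456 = 4.95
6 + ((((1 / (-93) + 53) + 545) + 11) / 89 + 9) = 21.84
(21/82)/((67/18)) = 189/2747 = 0.07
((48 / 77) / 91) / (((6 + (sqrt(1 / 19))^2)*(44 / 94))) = 21432 / 8863855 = 0.00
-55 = -55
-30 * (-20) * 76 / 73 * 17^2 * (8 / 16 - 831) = -10944661200 / 73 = -149926865.75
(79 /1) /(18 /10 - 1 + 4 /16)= 1580 /21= 75.24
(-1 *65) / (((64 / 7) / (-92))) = 10465 / 16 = 654.06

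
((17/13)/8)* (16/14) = 0.19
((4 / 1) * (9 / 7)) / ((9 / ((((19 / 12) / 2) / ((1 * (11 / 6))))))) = 19 / 77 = 0.25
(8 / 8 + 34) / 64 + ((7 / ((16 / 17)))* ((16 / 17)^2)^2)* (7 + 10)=1845123 / 18496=99.76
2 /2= 1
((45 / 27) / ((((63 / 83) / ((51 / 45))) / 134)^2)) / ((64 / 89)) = 795414748841 / 8573040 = 92780.94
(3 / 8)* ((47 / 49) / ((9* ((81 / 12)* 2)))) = 47 / 15876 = 0.00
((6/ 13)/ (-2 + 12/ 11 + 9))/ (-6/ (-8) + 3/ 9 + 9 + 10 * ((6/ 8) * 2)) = 792/ 348257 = 0.00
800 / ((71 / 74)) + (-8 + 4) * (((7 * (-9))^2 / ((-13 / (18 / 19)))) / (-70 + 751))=835.50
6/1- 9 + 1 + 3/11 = -19/11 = -1.73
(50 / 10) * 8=40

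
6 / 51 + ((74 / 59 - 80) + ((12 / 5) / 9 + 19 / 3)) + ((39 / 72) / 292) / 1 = -2531371573 / 35145120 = -72.03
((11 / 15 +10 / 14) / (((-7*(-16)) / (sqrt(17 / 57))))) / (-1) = -sqrt(969) / 4410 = -0.01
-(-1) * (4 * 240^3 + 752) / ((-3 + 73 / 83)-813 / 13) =-59665195408 / 69767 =-855206.55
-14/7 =-2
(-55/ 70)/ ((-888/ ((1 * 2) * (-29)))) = -319/ 6216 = -0.05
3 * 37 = 111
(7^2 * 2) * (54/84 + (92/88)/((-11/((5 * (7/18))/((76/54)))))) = 461013/9196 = 50.13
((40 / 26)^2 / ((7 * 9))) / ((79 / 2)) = 800 / 841113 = 0.00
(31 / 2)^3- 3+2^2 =29799 / 8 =3724.88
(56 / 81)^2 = 3136 / 6561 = 0.48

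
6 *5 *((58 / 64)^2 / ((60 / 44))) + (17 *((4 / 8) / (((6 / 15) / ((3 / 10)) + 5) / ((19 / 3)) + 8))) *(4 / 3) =267185 / 13824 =19.33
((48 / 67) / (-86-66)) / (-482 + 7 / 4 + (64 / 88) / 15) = 3960 / 403455709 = 0.00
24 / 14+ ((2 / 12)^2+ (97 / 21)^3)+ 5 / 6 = 3746095 / 37044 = 101.13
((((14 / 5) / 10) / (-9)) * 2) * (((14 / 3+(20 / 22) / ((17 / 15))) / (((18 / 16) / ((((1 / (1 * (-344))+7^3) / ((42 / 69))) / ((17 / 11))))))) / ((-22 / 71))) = 295570050802 / 830434275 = 355.92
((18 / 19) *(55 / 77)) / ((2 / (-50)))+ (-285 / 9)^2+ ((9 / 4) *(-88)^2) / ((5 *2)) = 16328639 / 5985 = 2728.26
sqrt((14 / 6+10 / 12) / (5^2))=sqrt(114) / 30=0.36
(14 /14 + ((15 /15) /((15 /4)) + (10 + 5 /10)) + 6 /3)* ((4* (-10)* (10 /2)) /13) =-8260 /39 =-211.79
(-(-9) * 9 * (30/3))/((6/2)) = 270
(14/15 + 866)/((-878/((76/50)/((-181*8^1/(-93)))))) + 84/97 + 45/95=45517019473/36610734250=1.24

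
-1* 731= -731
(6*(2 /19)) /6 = 2 /19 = 0.11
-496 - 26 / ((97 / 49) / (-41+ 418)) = -528410 / 97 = -5447.53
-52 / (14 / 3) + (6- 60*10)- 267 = -6105 / 7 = -872.14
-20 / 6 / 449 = -10 / 1347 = -0.01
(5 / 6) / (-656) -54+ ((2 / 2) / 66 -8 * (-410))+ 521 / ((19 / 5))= 2766582523 / 822624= 3363.12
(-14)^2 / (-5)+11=-141 / 5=-28.20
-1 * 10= -10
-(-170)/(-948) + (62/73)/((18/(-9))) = -20899/34602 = -0.60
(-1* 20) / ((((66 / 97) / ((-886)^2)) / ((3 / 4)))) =-190361530 / 11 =-17305593.64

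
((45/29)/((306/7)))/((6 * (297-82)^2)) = 7/54693420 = 0.00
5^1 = 5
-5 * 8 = -40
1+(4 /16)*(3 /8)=35 /32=1.09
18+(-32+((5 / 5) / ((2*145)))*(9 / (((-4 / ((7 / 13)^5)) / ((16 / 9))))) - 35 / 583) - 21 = -35.06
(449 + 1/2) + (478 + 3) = 1861/2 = 930.50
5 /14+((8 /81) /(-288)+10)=211403 /20412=10.36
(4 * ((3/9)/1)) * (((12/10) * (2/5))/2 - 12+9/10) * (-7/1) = 2534/25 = 101.36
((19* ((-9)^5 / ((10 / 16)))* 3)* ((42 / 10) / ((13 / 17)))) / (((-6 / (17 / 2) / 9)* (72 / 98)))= 333640962711 / 650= 513293788.79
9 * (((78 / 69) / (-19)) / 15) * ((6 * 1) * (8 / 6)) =-624 / 2185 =-0.29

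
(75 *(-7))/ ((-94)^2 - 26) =-105/ 1762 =-0.06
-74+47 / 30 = -2173 / 30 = -72.43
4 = 4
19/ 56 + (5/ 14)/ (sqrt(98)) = 5* sqrt(2)/ 196 + 19/ 56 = 0.38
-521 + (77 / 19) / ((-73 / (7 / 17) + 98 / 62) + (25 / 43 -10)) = -17100142198 / 32820391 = -521.02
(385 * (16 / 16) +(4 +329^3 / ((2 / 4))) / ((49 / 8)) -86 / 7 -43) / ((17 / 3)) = 2052089.36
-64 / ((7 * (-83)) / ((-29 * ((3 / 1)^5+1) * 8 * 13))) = -47097856 / 581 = -81063.44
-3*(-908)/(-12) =-227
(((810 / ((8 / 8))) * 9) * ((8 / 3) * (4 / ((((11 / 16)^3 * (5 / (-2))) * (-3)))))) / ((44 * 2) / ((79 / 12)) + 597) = 1118306304 / 21393163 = 52.27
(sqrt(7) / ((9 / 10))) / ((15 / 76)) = 152 * sqrt(7) / 27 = 14.89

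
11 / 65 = 0.17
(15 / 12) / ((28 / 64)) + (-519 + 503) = -92 / 7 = -13.14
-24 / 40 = -3 / 5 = -0.60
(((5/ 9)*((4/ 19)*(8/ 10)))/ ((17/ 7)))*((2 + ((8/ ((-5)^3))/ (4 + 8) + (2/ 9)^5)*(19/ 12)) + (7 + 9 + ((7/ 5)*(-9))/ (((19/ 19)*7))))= 40158124888/ 64370791125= 0.62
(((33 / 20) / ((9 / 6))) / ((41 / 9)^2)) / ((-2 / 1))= -891 / 33620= -0.03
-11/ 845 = -0.01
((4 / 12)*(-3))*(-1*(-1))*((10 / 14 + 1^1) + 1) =-19 / 7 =-2.71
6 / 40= 3 / 20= 0.15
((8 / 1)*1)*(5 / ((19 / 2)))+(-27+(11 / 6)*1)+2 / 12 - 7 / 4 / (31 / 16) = -12777 / 589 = -21.69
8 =8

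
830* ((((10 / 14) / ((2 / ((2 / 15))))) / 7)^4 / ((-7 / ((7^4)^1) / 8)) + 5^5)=3531045649610 / 1361367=2593750.00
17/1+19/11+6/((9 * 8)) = 2483/132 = 18.81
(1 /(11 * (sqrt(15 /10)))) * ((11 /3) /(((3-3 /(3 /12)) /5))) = -5 * sqrt(6) /81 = -0.15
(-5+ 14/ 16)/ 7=-33/ 56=-0.59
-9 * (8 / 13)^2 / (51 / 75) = -14400 / 2873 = -5.01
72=72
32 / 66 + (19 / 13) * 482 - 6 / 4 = 603557 / 858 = 703.45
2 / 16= 0.12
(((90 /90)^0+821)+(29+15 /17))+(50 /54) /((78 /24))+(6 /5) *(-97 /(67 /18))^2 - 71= 213764164957 /133929315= 1596.10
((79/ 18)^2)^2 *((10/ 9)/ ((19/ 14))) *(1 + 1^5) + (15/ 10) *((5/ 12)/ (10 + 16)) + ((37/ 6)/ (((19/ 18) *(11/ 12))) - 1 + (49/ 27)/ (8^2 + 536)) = 39335590384439/ 64174453200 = 612.95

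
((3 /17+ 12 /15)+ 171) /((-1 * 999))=-14618 /84915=-0.17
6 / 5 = 1.20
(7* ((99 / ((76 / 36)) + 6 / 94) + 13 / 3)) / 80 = 961877 / 214320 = 4.49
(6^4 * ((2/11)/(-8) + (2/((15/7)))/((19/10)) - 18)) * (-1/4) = 1187163/209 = 5680.21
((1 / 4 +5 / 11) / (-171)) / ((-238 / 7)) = 31 / 255816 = 0.00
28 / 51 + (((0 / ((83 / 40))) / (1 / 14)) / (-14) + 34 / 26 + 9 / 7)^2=7.27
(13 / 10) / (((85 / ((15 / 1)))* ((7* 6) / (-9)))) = -117 / 2380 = -0.05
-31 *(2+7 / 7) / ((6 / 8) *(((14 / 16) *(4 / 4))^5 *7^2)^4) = -142962266571249025024 / 459986536544739960976801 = -0.00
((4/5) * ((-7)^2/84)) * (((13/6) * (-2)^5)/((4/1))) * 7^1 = -2548/45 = -56.62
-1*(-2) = 2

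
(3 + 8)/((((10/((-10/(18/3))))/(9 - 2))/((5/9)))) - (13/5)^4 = -1782919/33750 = -52.83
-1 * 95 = -95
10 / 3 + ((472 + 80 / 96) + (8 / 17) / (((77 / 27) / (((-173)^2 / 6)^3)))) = 160852523732347 / 7854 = 20480331516.72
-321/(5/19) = -6099/5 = -1219.80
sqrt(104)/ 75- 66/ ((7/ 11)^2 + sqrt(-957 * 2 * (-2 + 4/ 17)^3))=-2956896360 * sqrt(27115)/ 756605801887 + 1922525682/ 756605801887 + 2 * sqrt(26)/ 75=-0.51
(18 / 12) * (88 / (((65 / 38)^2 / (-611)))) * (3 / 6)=-4479288 / 325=-13782.42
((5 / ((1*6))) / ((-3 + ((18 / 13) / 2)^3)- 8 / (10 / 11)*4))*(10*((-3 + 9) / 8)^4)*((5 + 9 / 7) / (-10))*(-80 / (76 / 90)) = -3670363125 / 885209696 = -4.15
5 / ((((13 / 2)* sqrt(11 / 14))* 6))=5* sqrt(154) / 429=0.14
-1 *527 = -527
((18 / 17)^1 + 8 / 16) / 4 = 53 / 136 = 0.39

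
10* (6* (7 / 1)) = 420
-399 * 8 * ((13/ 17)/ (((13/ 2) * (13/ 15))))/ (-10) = 9576/ 221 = 43.33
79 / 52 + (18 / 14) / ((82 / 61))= 36947 / 14924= 2.48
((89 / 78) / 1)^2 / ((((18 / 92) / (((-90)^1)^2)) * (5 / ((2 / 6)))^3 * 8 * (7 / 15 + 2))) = 182183 / 225108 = 0.81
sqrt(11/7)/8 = sqrt(77)/56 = 0.16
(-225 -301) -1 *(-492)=-34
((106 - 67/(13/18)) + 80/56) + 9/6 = 2941/182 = 16.16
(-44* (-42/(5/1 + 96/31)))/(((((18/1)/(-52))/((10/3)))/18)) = -9929920/251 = -39561.43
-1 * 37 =-37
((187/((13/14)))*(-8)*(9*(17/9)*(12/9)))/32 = -44506/39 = -1141.18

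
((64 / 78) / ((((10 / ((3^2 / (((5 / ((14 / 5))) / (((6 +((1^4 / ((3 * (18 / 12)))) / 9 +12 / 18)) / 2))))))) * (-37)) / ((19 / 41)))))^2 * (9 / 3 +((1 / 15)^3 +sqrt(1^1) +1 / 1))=0.00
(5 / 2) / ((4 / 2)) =5 / 4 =1.25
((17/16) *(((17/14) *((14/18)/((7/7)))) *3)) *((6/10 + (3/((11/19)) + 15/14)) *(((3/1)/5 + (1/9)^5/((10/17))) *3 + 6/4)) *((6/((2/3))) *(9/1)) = 82550610539/14968800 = 5514.84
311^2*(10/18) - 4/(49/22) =23695853/441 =53732.09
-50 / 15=-10 / 3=-3.33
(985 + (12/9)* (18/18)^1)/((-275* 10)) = -269/750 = -0.36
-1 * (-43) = 43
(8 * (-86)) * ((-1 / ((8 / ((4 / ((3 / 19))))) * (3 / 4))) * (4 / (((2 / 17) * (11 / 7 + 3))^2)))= 11569537 / 288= 40172.00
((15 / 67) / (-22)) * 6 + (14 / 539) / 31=-9631 / 159929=-0.06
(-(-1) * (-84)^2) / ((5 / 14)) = 98784 / 5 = 19756.80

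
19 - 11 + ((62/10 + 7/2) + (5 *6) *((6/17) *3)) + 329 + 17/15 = 38719/102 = 379.60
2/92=1/46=0.02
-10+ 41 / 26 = -219 / 26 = -8.42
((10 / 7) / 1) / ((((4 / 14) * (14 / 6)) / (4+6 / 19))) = 1230 / 133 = 9.25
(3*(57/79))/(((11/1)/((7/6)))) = 399/1738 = 0.23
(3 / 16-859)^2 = 188815081 / 256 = 737558.91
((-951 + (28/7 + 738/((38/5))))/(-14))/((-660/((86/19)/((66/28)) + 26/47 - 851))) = 9176919043/117581310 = 78.05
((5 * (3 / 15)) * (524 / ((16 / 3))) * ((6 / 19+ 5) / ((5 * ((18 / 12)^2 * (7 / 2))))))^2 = 700237444 / 3980025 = 175.94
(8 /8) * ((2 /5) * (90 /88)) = 9 /22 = 0.41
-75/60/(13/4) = -5/13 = -0.38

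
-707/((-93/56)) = 39592/93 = 425.72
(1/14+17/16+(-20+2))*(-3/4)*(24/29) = 17001/1624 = 10.47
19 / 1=19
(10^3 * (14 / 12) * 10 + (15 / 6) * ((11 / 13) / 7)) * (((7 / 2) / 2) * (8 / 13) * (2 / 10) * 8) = 20103.08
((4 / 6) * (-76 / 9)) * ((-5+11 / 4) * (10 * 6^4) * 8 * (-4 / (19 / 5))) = -1382400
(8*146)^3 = 1593413632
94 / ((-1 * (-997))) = 94 / 997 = 0.09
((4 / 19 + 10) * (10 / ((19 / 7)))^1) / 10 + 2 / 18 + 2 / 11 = 144911 / 35739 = 4.05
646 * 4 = 2584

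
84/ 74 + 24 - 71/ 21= 16903/ 777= 21.75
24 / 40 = 3 / 5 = 0.60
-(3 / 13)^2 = -9 / 169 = -0.05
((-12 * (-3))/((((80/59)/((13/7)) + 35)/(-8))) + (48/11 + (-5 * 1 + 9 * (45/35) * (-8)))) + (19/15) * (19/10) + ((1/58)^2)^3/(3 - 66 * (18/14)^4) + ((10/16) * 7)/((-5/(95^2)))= -249509040933309290678701/31205260365440145600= -7995.74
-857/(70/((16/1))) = -6856/35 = -195.89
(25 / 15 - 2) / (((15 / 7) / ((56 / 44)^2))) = -1372 / 5445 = -0.25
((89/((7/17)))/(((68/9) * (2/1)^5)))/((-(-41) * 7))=801/257152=0.00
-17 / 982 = -0.02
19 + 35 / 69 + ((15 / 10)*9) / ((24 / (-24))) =829 / 138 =6.01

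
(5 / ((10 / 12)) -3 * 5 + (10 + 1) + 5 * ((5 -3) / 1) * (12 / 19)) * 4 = 632 / 19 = 33.26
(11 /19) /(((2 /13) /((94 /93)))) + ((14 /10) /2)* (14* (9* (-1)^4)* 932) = 726291809 /8835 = 82206.20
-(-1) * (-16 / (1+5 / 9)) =-72 / 7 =-10.29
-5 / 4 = -1.25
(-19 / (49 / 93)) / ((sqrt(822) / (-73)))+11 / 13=92.66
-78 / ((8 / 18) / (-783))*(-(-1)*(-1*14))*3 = -5771493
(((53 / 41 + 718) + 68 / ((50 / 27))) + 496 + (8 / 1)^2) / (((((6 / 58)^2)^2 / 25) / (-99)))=-10494665891083 / 369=-28440828973.12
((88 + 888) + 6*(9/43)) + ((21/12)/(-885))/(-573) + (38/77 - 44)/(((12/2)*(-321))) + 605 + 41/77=379147863376573/239540850780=1582.81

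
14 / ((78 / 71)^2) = 35287 / 3042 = 11.60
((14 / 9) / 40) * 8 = 0.31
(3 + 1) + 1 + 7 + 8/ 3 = 44/ 3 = 14.67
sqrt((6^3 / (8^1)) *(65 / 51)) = 5.87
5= 5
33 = 33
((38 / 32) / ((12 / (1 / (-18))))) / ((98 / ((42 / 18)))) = -19 / 145152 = -0.00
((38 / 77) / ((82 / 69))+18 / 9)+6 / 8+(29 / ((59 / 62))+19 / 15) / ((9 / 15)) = 375957749 / 6705468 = 56.07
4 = 4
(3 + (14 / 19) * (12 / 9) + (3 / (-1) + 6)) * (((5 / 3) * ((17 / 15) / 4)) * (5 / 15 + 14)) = 145469 / 3078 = 47.26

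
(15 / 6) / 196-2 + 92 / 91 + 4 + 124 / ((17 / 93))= 59029025 / 86632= 681.38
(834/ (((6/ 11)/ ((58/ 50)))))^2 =1966124281/ 625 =3145798.85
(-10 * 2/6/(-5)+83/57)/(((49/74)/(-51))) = -152218/931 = -163.50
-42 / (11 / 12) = -504 / 11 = -45.82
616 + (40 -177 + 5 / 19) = 9106 / 19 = 479.26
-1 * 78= -78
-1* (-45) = 45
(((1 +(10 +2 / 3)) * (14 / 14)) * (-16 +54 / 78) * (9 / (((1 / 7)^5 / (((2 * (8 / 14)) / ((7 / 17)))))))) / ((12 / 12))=-974709960 / 13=-74977689.23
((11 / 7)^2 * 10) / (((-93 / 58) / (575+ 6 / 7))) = -282895580 / 31899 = -8868.48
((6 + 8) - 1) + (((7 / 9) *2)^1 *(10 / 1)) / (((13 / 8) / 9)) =1289 / 13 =99.15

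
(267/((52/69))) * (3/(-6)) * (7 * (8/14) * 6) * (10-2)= -442152/13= -34011.69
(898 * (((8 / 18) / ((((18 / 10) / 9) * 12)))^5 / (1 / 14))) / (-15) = -7857500 / 43046721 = -0.18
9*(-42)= -378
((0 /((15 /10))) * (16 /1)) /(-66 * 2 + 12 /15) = 0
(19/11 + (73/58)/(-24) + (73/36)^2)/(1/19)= 22727477/206712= 109.95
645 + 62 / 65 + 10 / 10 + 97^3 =59365797 / 65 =913319.95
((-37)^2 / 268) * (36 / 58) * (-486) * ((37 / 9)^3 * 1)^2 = -3512479453921 / 472149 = -7439345.32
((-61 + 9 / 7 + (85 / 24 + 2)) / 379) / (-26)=9101 / 1655472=0.01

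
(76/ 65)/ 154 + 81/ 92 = 408901/ 460460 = 0.89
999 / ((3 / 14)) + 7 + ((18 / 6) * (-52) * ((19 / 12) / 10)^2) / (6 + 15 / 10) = 42016307 / 9000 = 4668.48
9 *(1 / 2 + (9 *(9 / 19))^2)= 121347 / 722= 168.07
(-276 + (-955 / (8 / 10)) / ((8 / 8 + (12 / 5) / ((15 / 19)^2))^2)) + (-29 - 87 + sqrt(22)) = -5859621623 / 13235044 + sqrt(22) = -438.04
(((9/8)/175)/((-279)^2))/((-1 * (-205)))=1/2482263000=0.00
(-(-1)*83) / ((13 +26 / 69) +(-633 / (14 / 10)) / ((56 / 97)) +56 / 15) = -11224920 / 103602749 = -0.11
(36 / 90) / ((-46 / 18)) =-18 / 115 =-0.16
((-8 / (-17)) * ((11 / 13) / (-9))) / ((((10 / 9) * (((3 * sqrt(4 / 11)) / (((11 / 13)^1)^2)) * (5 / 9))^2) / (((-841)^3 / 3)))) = 3161297392122243 / 788997625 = 4006726.12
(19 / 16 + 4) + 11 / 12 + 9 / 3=437 / 48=9.10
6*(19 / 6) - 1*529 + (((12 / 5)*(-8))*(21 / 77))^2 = -1459806 / 3025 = -482.58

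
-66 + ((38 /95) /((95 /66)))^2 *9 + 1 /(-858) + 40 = -4898919997 /193586250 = -25.31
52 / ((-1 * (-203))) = 52 / 203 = 0.26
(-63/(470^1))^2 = 3969/220900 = 0.02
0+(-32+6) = -26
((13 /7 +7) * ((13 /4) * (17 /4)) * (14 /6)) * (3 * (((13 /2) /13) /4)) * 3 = 20553 /64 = 321.14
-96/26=-48/13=-3.69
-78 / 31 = -2.52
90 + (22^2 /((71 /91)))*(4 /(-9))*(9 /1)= -169786 /71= -2391.35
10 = 10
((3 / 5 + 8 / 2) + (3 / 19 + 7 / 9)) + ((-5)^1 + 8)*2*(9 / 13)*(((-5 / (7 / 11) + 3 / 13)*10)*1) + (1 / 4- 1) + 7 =-305.00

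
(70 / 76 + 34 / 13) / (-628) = -1747 / 310232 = -0.01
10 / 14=5 / 7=0.71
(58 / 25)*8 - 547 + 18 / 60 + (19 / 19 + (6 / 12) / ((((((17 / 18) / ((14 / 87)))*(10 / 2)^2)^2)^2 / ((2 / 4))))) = -24327847216868184557 / 46150637813281250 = -527.14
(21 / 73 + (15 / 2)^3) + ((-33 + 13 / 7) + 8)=1631193 / 4088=399.02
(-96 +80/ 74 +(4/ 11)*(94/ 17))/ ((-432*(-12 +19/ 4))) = -160708/ 5417577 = -0.03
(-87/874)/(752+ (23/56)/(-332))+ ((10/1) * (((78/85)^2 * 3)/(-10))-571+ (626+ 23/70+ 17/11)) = 4246634513470847/78138306319150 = 54.35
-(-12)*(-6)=-72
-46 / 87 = -0.53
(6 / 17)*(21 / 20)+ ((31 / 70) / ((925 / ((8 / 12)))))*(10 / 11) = 2694413 / 7264950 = 0.37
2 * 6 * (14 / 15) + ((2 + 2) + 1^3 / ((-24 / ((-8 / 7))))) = 1601 / 105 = 15.25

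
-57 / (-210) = 19 / 70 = 0.27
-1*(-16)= 16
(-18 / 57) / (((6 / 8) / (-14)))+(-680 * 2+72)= -24360 / 19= -1282.11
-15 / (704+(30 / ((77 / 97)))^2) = -88935 / 12642116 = -0.01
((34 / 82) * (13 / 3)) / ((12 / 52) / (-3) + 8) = 2873 / 12669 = 0.23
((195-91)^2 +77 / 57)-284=600401 / 57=10533.35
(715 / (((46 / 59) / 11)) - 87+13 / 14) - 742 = 1490803 / 161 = 9259.65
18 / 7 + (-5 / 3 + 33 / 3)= 11.90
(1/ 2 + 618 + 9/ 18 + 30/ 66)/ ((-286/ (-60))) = 129.96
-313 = -313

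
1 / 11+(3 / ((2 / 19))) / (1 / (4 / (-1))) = -1253 / 11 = -113.91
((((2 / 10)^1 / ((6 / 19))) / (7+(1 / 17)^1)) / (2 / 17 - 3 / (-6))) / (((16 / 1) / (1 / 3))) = 5491 / 1814400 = 0.00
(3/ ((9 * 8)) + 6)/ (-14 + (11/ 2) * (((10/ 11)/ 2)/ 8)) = -290/ 657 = -0.44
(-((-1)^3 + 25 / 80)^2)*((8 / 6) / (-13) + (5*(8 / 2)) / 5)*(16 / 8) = -2299 / 624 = -3.68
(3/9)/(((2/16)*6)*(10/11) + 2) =22/177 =0.12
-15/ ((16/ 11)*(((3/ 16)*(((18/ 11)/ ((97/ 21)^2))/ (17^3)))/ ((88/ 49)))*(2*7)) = -615273610270/ 1361367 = -451952.79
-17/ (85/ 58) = -58/ 5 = -11.60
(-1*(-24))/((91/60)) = 1440/91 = 15.82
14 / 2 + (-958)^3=-879217905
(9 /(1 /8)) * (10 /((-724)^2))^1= 45 /32761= 0.00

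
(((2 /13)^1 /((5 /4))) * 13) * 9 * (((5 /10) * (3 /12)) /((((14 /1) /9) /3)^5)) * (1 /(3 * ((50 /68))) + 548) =26338.49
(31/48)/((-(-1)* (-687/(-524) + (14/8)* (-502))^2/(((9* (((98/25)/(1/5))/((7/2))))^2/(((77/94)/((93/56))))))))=251135927388/58100725267475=0.00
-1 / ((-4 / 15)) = 15 / 4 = 3.75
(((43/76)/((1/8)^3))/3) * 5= 27520/57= 482.81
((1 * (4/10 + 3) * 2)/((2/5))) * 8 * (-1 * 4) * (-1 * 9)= 4896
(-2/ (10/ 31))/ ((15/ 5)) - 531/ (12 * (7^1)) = -3523/ 420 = -8.39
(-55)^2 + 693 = 3718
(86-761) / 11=-675 / 11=-61.36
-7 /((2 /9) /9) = -567 /2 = -283.50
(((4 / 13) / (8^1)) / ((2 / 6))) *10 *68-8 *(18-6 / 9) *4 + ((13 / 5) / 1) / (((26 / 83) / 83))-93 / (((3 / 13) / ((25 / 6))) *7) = -37109 / 1365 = -27.19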